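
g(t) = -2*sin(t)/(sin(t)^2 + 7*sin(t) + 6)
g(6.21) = 0.03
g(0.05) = -0.02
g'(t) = -2*(-2*sin(t)*cos(t) - 7*cos(t))*sin(t)/(sin(t)^2 + 7*sin(t) + 6)^2 - 2*cos(t)/(sin(t)^2 + 7*sin(t) + 6)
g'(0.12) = -0.25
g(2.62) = -0.10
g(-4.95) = -0.14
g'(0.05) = -0.30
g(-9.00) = 0.25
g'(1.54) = -0.00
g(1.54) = -0.14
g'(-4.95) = -0.01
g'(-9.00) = 0.98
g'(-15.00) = 2.42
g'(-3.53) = 0.14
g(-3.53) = -0.09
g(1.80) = -0.14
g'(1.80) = 0.01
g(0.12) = -0.03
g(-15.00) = 0.70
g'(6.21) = -0.40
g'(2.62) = 0.11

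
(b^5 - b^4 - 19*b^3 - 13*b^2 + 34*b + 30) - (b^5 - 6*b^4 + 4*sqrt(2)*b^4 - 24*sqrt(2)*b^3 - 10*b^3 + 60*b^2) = -4*sqrt(2)*b^4 + 5*b^4 - 9*b^3 + 24*sqrt(2)*b^3 - 73*b^2 + 34*b + 30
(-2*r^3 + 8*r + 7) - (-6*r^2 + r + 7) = -2*r^3 + 6*r^2 + 7*r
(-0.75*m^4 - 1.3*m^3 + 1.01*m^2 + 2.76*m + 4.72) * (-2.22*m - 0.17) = 1.665*m^5 + 3.0135*m^4 - 2.0212*m^3 - 6.2989*m^2 - 10.9476*m - 0.8024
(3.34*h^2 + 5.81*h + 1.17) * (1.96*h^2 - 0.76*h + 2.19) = 6.5464*h^4 + 8.8492*h^3 + 5.1922*h^2 + 11.8347*h + 2.5623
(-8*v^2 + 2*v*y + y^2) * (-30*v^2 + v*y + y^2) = 240*v^4 - 68*v^3*y - 36*v^2*y^2 + 3*v*y^3 + y^4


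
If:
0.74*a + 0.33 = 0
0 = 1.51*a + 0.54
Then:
No Solution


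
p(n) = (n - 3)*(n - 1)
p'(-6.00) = -16.00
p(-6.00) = 63.00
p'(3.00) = 2.00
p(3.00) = 0.00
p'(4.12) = 4.24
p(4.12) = 3.49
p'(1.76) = -0.48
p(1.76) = -0.94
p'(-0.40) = -4.80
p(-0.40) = 4.76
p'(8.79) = 13.58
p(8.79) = 45.10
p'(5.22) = 6.44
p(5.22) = 9.37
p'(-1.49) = -6.98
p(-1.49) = 11.18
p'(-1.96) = -7.92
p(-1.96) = 14.68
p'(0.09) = -3.82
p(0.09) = 2.65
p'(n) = 2*n - 4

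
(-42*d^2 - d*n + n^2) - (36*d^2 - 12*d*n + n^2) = -78*d^2 + 11*d*n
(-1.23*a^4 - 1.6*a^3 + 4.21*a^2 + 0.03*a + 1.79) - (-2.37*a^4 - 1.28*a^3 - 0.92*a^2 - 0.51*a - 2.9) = 1.14*a^4 - 0.32*a^3 + 5.13*a^2 + 0.54*a + 4.69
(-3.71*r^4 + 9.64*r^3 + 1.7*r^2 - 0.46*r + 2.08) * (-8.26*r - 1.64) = 30.6446*r^5 - 73.542*r^4 - 29.8516*r^3 + 1.0116*r^2 - 16.4264*r - 3.4112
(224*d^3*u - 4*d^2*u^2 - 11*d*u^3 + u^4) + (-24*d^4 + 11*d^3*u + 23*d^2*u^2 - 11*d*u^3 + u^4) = -24*d^4 + 235*d^3*u + 19*d^2*u^2 - 22*d*u^3 + 2*u^4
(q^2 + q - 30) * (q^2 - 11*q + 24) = q^4 - 10*q^3 - 17*q^2 + 354*q - 720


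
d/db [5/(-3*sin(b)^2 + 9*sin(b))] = 5*(2*sin(b) - 3)*cos(b)/(3*(sin(b) - 3)^2*sin(b)^2)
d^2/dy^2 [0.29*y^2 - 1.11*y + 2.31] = 0.580000000000000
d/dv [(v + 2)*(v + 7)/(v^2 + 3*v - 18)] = 2*(-3*v^2 - 32*v - 102)/(v^4 + 6*v^3 - 27*v^2 - 108*v + 324)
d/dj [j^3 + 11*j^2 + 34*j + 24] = 3*j^2 + 22*j + 34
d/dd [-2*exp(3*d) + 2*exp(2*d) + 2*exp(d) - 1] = (-6*exp(2*d) + 4*exp(d) + 2)*exp(d)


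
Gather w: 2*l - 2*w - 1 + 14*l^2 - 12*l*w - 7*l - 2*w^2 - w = 14*l^2 - 5*l - 2*w^2 + w*(-12*l - 3) - 1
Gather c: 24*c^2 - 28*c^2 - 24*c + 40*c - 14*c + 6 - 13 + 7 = -4*c^2 + 2*c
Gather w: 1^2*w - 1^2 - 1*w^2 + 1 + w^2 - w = 0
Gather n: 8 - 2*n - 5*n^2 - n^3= -n^3 - 5*n^2 - 2*n + 8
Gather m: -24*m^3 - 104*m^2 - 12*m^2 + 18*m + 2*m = -24*m^3 - 116*m^2 + 20*m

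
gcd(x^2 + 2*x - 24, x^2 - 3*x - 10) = 1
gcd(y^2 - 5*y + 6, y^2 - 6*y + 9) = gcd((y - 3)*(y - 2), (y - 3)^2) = y - 3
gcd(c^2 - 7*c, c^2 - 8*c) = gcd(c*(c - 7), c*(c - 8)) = c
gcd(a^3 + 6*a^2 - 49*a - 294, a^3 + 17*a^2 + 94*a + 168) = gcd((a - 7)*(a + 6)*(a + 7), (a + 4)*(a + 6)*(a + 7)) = a^2 + 13*a + 42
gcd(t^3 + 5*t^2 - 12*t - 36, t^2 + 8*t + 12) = t^2 + 8*t + 12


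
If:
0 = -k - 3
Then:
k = -3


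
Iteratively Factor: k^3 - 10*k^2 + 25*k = (k)*(k^2 - 10*k + 25) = k*(k - 5)*(k - 5)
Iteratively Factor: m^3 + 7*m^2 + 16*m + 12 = (m + 3)*(m^2 + 4*m + 4) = (m + 2)*(m + 3)*(m + 2)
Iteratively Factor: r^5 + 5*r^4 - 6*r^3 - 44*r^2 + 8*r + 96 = (r + 4)*(r^4 + r^3 - 10*r^2 - 4*r + 24) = (r - 2)*(r + 4)*(r^3 + 3*r^2 - 4*r - 12) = (r - 2)*(r + 3)*(r + 4)*(r^2 - 4) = (r - 2)^2*(r + 3)*(r + 4)*(r + 2)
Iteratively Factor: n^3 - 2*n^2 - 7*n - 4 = (n + 1)*(n^2 - 3*n - 4) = (n + 1)^2*(n - 4)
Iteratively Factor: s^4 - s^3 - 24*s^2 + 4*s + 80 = (s - 5)*(s^3 + 4*s^2 - 4*s - 16) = (s - 5)*(s + 4)*(s^2 - 4) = (s - 5)*(s + 2)*(s + 4)*(s - 2)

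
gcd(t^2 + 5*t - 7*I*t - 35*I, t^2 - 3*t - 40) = t + 5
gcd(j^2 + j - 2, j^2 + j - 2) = j^2 + j - 2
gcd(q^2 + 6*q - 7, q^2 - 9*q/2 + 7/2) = q - 1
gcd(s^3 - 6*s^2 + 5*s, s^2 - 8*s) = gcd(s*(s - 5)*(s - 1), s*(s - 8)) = s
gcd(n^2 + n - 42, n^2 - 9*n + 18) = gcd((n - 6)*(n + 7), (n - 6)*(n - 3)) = n - 6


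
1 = 1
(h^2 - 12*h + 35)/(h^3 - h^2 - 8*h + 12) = (h^2 - 12*h + 35)/(h^3 - h^2 - 8*h + 12)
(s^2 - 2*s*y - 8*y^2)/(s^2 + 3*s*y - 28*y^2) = (s + 2*y)/(s + 7*y)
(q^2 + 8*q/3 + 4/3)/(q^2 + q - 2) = (q + 2/3)/(q - 1)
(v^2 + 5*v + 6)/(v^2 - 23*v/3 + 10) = 3*(v^2 + 5*v + 6)/(3*v^2 - 23*v + 30)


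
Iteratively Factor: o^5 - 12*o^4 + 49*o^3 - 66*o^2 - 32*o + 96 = (o - 4)*(o^4 - 8*o^3 + 17*o^2 + 2*o - 24) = (o - 4)*(o + 1)*(o^3 - 9*o^2 + 26*o - 24) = (o - 4)^2*(o + 1)*(o^2 - 5*o + 6) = (o - 4)^2*(o - 2)*(o + 1)*(o - 3)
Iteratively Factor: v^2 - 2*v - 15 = (v + 3)*(v - 5)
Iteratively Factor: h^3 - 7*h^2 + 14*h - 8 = (h - 1)*(h^2 - 6*h + 8) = (h - 2)*(h - 1)*(h - 4)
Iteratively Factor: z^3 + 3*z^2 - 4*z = (z - 1)*(z^2 + 4*z) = (z - 1)*(z + 4)*(z)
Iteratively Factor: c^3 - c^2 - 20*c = (c - 5)*(c^2 + 4*c) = c*(c - 5)*(c + 4)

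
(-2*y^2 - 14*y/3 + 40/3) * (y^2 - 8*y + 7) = -2*y^4 + 34*y^3/3 + 110*y^2/3 - 418*y/3 + 280/3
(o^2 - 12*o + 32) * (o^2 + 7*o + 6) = o^4 - 5*o^3 - 46*o^2 + 152*o + 192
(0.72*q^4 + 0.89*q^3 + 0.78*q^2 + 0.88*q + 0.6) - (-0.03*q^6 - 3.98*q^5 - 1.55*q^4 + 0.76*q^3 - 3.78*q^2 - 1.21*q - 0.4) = 0.03*q^6 + 3.98*q^5 + 2.27*q^4 + 0.13*q^3 + 4.56*q^2 + 2.09*q + 1.0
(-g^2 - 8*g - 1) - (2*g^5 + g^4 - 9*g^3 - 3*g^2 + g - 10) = -2*g^5 - g^4 + 9*g^3 + 2*g^2 - 9*g + 9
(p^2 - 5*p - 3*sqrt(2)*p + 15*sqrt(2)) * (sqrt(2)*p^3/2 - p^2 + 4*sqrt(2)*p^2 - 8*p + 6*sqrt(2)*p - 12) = sqrt(2)*p^5/2 - 4*p^4 + 3*sqrt(2)*p^4/2 - 11*sqrt(2)*p^3 - 12*p^3 - 21*sqrt(2)*p^2 + 112*p^2 - 84*sqrt(2)*p + 240*p - 180*sqrt(2)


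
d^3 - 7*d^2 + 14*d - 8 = (d - 4)*(d - 2)*(d - 1)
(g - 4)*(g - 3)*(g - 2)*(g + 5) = g^4 - 4*g^3 - 19*g^2 + 106*g - 120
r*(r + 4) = r^2 + 4*r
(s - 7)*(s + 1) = s^2 - 6*s - 7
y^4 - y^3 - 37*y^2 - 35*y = y*(y - 7)*(y + 1)*(y + 5)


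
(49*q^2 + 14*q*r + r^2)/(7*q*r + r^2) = (7*q + r)/r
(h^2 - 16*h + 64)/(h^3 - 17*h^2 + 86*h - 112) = (h - 8)/(h^2 - 9*h + 14)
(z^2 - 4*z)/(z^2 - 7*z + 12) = z/(z - 3)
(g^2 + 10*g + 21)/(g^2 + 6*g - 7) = (g + 3)/(g - 1)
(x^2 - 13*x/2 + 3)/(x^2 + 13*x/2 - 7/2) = (x - 6)/(x + 7)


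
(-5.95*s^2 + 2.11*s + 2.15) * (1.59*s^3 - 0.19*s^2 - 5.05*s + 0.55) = -9.4605*s^5 + 4.4854*s^4 + 33.0651*s^3 - 14.3365*s^2 - 9.697*s + 1.1825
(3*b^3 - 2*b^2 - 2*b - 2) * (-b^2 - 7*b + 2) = -3*b^5 - 19*b^4 + 22*b^3 + 12*b^2 + 10*b - 4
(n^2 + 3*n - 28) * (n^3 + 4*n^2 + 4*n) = n^5 + 7*n^4 - 12*n^3 - 100*n^2 - 112*n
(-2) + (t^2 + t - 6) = t^2 + t - 8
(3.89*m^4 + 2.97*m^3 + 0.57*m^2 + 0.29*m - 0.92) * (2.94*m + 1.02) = 11.4366*m^5 + 12.6996*m^4 + 4.7052*m^3 + 1.434*m^2 - 2.409*m - 0.9384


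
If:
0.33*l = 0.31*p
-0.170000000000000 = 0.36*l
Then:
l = -0.47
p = -0.50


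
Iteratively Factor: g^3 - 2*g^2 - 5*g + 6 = (g - 1)*(g^2 - g - 6) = (g - 3)*(g - 1)*(g + 2)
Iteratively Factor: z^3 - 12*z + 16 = (z - 2)*(z^2 + 2*z - 8) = (z - 2)^2*(z + 4)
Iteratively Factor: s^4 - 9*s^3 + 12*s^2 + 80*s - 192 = (s + 3)*(s^3 - 12*s^2 + 48*s - 64) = (s - 4)*(s + 3)*(s^2 - 8*s + 16) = (s - 4)^2*(s + 3)*(s - 4)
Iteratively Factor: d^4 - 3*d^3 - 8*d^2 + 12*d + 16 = (d + 1)*(d^3 - 4*d^2 - 4*d + 16) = (d - 2)*(d + 1)*(d^2 - 2*d - 8) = (d - 4)*(d - 2)*(d + 1)*(d + 2)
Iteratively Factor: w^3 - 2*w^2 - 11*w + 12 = (w + 3)*(w^2 - 5*w + 4) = (w - 4)*(w + 3)*(w - 1)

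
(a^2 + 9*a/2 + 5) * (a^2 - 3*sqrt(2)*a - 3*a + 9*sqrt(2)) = a^4 - 3*sqrt(2)*a^3 + 3*a^3/2 - 17*a^2/2 - 9*sqrt(2)*a^2/2 - 15*a + 51*sqrt(2)*a/2 + 45*sqrt(2)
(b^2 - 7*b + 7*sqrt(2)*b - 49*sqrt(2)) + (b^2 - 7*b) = 2*b^2 - 14*b + 7*sqrt(2)*b - 49*sqrt(2)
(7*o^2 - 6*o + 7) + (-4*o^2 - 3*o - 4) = 3*o^2 - 9*o + 3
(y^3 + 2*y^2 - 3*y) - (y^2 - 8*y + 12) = y^3 + y^2 + 5*y - 12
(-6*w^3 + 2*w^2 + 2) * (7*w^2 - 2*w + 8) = -42*w^5 + 26*w^4 - 52*w^3 + 30*w^2 - 4*w + 16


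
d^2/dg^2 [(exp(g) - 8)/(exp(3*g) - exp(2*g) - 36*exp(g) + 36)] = (4*exp(6*g) - 75*exp(5*g) + 233*exp(4*g) + 40*exp(3*g) + 1944*exp(2*g) - 10224*exp(g) - 9072)*exp(g)/(exp(9*g) - 3*exp(8*g) - 105*exp(7*g) + 323*exp(6*g) + 3564*exp(5*g) - 11556*exp(4*g) - 34992*exp(3*g) + 136080*exp(2*g) - 139968*exp(g) + 46656)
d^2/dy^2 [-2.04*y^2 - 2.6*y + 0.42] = -4.08000000000000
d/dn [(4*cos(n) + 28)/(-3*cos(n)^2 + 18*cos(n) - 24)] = 4*(sin(n)^2 - 14*cos(n) + 49)*sin(n)/(3*(cos(n)^2 - 6*cos(n) + 8)^2)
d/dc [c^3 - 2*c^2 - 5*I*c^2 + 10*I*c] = 3*c^2 - 4*c - 10*I*c + 10*I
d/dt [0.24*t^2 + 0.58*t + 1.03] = 0.48*t + 0.58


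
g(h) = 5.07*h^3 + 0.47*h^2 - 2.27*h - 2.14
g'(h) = 15.21*h^2 + 0.94*h - 2.27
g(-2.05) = -39.19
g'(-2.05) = 59.72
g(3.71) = 254.81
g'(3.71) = 210.57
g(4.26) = 388.67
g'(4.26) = 277.76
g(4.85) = 576.31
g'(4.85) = 360.07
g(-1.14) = -6.45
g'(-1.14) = 16.43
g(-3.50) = -205.81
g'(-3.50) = 180.76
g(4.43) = 437.80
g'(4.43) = 300.39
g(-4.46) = -432.46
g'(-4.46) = 296.09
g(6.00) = 1096.28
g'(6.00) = 550.93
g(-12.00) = -8668.18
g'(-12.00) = 2176.69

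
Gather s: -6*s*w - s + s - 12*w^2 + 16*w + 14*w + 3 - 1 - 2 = -6*s*w - 12*w^2 + 30*w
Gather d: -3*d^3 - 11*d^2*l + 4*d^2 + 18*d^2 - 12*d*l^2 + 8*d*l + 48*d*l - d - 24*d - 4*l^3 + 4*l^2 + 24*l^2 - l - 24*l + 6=-3*d^3 + d^2*(22 - 11*l) + d*(-12*l^2 + 56*l - 25) - 4*l^3 + 28*l^2 - 25*l + 6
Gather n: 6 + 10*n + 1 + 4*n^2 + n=4*n^2 + 11*n + 7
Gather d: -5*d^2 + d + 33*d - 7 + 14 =-5*d^2 + 34*d + 7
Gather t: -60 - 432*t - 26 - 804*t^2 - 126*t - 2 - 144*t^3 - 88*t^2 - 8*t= -144*t^3 - 892*t^2 - 566*t - 88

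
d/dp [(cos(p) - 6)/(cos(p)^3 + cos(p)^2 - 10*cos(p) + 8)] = (-21*cos(p) - 17*cos(2*p) + cos(3*p) + 87)*sin(p)/(2*(cos(p)^3 + cos(p)^2 - 10*cos(p) + 8)^2)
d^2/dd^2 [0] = 0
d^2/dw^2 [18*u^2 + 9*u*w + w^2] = 2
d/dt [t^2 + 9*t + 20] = 2*t + 9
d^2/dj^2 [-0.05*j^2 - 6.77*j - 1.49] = -0.100000000000000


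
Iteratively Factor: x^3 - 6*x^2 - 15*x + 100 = (x - 5)*(x^2 - x - 20) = (x - 5)^2*(x + 4)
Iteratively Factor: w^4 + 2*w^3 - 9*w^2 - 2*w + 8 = (w + 4)*(w^3 - 2*w^2 - w + 2) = (w - 2)*(w + 4)*(w^2 - 1) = (w - 2)*(w - 1)*(w + 4)*(w + 1)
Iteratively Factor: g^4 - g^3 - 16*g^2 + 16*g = (g)*(g^3 - g^2 - 16*g + 16) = g*(g - 1)*(g^2 - 16) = g*(g - 1)*(g + 4)*(g - 4)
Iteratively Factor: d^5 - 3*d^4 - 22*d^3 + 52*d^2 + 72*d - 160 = (d + 4)*(d^4 - 7*d^3 + 6*d^2 + 28*d - 40) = (d + 2)*(d + 4)*(d^3 - 9*d^2 + 24*d - 20) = (d - 2)*(d + 2)*(d + 4)*(d^2 - 7*d + 10) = (d - 2)^2*(d + 2)*(d + 4)*(d - 5)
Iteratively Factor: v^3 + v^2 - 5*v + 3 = (v - 1)*(v^2 + 2*v - 3) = (v - 1)^2*(v + 3)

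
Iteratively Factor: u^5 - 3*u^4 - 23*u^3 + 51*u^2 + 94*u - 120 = (u + 2)*(u^4 - 5*u^3 - 13*u^2 + 77*u - 60) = (u + 2)*(u + 4)*(u^3 - 9*u^2 + 23*u - 15) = (u - 3)*(u + 2)*(u + 4)*(u^2 - 6*u + 5) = (u - 5)*(u - 3)*(u + 2)*(u + 4)*(u - 1)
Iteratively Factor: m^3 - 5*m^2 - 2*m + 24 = (m - 4)*(m^2 - m - 6) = (m - 4)*(m - 3)*(m + 2)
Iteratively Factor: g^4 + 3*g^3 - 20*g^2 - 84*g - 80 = (g + 2)*(g^3 + g^2 - 22*g - 40) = (g + 2)^2*(g^2 - g - 20) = (g - 5)*(g + 2)^2*(g + 4)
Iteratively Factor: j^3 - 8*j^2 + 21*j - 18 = (j - 3)*(j^2 - 5*j + 6) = (j - 3)*(j - 2)*(j - 3)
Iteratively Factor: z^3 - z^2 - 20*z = (z)*(z^2 - z - 20) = z*(z + 4)*(z - 5)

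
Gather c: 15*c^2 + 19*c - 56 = 15*c^2 + 19*c - 56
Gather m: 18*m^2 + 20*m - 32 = 18*m^2 + 20*m - 32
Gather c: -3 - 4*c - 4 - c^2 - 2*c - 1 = -c^2 - 6*c - 8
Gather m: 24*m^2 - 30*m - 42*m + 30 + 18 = 24*m^2 - 72*m + 48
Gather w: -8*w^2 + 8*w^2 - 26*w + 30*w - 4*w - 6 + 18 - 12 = 0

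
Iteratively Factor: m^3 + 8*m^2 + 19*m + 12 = (m + 1)*(m^2 + 7*m + 12) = (m + 1)*(m + 4)*(m + 3)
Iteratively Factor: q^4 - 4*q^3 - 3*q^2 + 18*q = (q + 2)*(q^3 - 6*q^2 + 9*q) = q*(q + 2)*(q^2 - 6*q + 9) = q*(q - 3)*(q + 2)*(q - 3)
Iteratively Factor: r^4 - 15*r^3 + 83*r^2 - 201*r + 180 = (r - 4)*(r^3 - 11*r^2 + 39*r - 45) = (r - 4)*(r - 3)*(r^2 - 8*r + 15) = (r - 5)*(r - 4)*(r - 3)*(r - 3)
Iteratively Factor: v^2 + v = (v + 1)*(v)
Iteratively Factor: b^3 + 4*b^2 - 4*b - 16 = (b + 2)*(b^2 + 2*b - 8) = (b + 2)*(b + 4)*(b - 2)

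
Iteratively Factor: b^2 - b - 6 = (b - 3)*(b + 2)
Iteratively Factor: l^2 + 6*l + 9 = (l + 3)*(l + 3)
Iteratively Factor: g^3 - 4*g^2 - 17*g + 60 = (g - 3)*(g^2 - g - 20) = (g - 5)*(g - 3)*(g + 4)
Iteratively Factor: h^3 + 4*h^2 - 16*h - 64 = (h + 4)*(h^2 - 16) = (h - 4)*(h + 4)*(h + 4)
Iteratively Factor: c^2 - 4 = (c - 2)*(c + 2)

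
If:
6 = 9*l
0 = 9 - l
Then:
No Solution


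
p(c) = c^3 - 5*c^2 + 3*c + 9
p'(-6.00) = 171.00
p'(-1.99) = 34.78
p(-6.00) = -405.00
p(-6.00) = -405.00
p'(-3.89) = 87.30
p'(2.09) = -4.80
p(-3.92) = -139.83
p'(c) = 3*c^2 - 10*c + 3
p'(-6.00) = 171.00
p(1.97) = 3.15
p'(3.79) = 8.19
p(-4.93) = -247.14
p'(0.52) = -1.39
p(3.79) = 2.99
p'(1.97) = -5.06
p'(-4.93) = 125.21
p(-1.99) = -24.65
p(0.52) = 9.35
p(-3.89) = -137.19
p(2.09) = 2.56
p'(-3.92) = 88.30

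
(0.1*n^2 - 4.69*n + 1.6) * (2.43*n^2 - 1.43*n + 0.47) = 0.243*n^4 - 11.5397*n^3 + 10.6417*n^2 - 4.4923*n + 0.752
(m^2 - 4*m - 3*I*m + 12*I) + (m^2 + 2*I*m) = 2*m^2 - 4*m - I*m + 12*I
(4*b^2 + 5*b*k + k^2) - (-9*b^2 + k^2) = 13*b^2 + 5*b*k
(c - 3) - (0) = c - 3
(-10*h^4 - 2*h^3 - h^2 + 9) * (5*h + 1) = -50*h^5 - 20*h^4 - 7*h^3 - h^2 + 45*h + 9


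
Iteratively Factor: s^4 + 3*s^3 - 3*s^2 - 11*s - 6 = (s + 3)*(s^3 - 3*s - 2) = (s + 1)*(s + 3)*(s^2 - s - 2) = (s + 1)^2*(s + 3)*(s - 2)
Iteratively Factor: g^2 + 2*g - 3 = (g - 1)*(g + 3)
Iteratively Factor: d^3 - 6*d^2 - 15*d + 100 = (d - 5)*(d^2 - d - 20) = (d - 5)*(d + 4)*(d - 5)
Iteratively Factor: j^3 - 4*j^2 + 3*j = (j - 3)*(j^2 - j) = j*(j - 3)*(j - 1)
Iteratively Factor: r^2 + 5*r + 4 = (r + 1)*(r + 4)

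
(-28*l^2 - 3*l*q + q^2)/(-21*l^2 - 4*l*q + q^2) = (4*l + q)/(3*l + q)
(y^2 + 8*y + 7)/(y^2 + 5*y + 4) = (y + 7)/(y + 4)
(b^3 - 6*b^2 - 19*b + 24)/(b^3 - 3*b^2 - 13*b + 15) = (b - 8)/(b - 5)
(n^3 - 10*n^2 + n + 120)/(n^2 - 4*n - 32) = (n^2 - 2*n - 15)/(n + 4)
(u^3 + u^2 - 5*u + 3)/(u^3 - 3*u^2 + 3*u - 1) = (u + 3)/(u - 1)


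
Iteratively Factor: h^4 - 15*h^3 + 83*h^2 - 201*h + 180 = (h - 4)*(h^3 - 11*h^2 + 39*h - 45) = (h - 4)*(h - 3)*(h^2 - 8*h + 15) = (h - 4)*(h - 3)^2*(h - 5)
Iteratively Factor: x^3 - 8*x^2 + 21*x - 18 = (x - 3)*(x^2 - 5*x + 6) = (x - 3)*(x - 2)*(x - 3)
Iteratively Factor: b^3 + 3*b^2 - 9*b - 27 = (b + 3)*(b^2 - 9) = (b + 3)^2*(b - 3)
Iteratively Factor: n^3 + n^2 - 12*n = (n)*(n^2 + n - 12) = n*(n - 3)*(n + 4)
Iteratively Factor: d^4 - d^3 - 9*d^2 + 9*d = (d + 3)*(d^3 - 4*d^2 + 3*d) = (d - 3)*(d + 3)*(d^2 - d) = (d - 3)*(d - 1)*(d + 3)*(d)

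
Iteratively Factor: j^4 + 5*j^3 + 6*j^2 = (j + 2)*(j^3 + 3*j^2) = j*(j + 2)*(j^2 + 3*j) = j*(j + 2)*(j + 3)*(j)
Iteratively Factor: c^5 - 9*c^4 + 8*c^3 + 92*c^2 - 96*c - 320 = (c - 4)*(c^4 - 5*c^3 - 12*c^2 + 44*c + 80) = (c - 4)^2*(c^3 - c^2 - 16*c - 20) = (c - 4)^2*(c + 2)*(c^2 - 3*c - 10) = (c - 4)^2*(c + 2)^2*(c - 5)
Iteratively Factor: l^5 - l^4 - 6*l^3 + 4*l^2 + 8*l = (l)*(l^4 - l^3 - 6*l^2 + 4*l + 8) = l*(l - 2)*(l^3 + l^2 - 4*l - 4) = l*(l - 2)*(l + 1)*(l^2 - 4) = l*(l - 2)*(l + 1)*(l + 2)*(l - 2)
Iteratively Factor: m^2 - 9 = (m + 3)*(m - 3)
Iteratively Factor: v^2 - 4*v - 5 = (v - 5)*(v + 1)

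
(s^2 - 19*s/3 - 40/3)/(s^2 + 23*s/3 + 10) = (s - 8)/(s + 6)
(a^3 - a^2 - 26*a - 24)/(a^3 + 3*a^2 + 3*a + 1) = (a^2 - 2*a - 24)/(a^2 + 2*a + 1)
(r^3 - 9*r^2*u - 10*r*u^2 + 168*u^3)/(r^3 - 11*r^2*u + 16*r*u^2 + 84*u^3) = (r + 4*u)/(r + 2*u)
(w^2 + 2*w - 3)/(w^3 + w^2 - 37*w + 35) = (w + 3)/(w^2 + 2*w - 35)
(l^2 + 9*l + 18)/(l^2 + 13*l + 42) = (l + 3)/(l + 7)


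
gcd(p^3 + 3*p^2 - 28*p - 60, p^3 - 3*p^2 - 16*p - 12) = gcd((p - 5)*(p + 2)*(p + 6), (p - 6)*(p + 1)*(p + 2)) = p + 2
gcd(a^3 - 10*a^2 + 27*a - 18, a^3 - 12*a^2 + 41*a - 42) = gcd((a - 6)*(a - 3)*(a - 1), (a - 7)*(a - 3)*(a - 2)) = a - 3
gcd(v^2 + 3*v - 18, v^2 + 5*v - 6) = v + 6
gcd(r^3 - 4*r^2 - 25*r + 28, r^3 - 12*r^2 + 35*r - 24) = r - 1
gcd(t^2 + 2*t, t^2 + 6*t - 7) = 1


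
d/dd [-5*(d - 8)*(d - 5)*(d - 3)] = -15*d^2 + 160*d - 395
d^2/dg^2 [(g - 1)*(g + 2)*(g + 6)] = 6*g + 14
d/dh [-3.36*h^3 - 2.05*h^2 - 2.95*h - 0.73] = -10.08*h^2 - 4.1*h - 2.95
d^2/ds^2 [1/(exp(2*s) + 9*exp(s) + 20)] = (2*(2*exp(s) + 9)^2*exp(s) - (4*exp(s) + 9)*(exp(2*s) + 9*exp(s) + 20))*exp(s)/(exp(2*s) + 9*exp(s) + 20)^3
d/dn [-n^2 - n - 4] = -2*n - 1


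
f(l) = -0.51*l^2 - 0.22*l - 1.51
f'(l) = -1.02*l - 0.22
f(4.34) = -12.07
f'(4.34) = -4.65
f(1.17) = -2.47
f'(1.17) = -1.41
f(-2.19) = -3.47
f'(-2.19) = 2.01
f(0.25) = -1.60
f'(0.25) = -0.48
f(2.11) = -4.24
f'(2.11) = -2.37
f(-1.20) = -1.98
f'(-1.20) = 1.00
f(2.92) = -6.50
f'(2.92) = -3.20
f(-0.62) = -1.57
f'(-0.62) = 0.41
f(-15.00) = -112.96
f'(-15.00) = 15.08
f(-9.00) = -40.84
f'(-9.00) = 8.96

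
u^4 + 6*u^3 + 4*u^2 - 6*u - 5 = (u - 1)*(u + 1)^2*(u + 5)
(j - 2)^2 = j^2 - 4*j + 4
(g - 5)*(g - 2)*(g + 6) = g^3 - g^2 - 32*g + 60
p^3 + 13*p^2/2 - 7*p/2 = p*(p - 1/2)*(p + 7)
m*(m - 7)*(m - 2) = m^3 - 9*m^2 + 14*m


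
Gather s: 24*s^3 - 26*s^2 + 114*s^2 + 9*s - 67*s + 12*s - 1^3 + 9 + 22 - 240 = 24*s^3 + 88*s^2 - 46*s - 210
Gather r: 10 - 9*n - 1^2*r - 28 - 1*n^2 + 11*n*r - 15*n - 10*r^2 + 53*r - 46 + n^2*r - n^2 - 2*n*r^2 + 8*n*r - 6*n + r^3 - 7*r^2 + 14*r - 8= -2*n^2 - 30*n + r^3 + r^2*(-2*n - 17) + r*(n^2 + 19*n + 66) - 72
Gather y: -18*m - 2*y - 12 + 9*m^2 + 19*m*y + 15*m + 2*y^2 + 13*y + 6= 9*m^2 - 3*m + 2*y^2 + y*(19*m + 11) - 6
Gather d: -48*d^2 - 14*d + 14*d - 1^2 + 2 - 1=-48*d^2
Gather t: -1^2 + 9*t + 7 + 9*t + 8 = 18*t + 14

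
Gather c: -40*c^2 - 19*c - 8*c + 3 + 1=-40*c^2 - 27*c + 4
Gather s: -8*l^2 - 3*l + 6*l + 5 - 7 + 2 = -8*l^2 + 3*l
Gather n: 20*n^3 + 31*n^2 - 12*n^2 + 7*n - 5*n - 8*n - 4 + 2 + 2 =20*n^3 + 19*n^2 - 6*n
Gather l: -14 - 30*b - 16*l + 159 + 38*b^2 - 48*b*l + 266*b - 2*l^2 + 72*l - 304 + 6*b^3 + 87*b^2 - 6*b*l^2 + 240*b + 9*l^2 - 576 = 6*b^3 + 125*b^2 + 476*b + l^2*(7 - 6*b) + l*(56 - 48*b) - 735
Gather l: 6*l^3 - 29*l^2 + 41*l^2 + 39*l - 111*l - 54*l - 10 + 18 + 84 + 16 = 6*l^3 + 12*l^2 - 126*l + 108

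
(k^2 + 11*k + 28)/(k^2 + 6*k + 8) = (k + 7)/(k + 2)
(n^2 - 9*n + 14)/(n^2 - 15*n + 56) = (n - 2)/(n - 8)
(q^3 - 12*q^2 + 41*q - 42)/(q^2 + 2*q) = (q^3 - 12*q^2 + 41*q - 42)/(q*(q + 2))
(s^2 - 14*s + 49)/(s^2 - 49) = (s - 7)/(s + 7)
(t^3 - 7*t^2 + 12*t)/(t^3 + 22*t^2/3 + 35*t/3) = 3*(t^2 - 7*t + 12)/(3*t^2 + 22*t + 35)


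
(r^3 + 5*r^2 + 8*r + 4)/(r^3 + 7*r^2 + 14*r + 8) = (r + 2)/(r + 4)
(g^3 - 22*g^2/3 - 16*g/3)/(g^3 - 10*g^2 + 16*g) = (g + 2/3)/(g - 2)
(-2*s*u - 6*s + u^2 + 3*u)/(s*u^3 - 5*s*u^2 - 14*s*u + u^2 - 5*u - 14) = (2*s*u + 6*s - u^2 - 3*u)/(-s*u^3 + 5*s*u^2 + 14*s*u - u^2 + 5*u + 14)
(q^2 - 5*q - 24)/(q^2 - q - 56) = (q + 3)/(q + 7)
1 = 1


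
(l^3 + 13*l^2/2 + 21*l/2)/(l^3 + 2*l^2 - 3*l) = (l + 7/2)/(l - 1)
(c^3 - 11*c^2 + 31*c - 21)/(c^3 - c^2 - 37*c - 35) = (c^2 - 4*c + 3)/(c^2 + 6*c + 5)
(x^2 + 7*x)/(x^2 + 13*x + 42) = x/(x + 6)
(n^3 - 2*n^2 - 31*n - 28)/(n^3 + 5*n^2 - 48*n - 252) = (n^2 + 5*n + 4)/(n^2 + 12*n + 36)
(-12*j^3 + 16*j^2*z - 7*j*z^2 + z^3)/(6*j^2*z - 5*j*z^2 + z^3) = (-2*j + z)/z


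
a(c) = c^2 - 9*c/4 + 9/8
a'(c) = 2*c - 9/4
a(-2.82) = 15.42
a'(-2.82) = -7.89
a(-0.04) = 1.22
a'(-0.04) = -2.33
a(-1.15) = 5.04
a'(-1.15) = -4.55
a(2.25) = 1.12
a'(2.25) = 2.25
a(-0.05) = 1.24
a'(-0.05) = -2.35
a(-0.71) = 3.23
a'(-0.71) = -3.67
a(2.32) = 1.29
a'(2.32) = 2.39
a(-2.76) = 14.95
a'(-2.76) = -7.77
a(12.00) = 118.12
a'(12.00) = 21.75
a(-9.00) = 102.38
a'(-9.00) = -20.25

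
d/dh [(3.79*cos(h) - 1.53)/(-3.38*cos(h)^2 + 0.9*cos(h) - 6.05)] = (-12.8102*cos(h)^2 + 10.3428*cos(h) + 21.5525)*sin(h)/(11.4244*cos(h)^4 - 6.084*cos(h)^3 + 41.708*cos(h)^2 - 10.89*cos(h) + 36.6025)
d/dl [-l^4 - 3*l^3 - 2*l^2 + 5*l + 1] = -4*l^3 - 9*l^2 - 4*l + 5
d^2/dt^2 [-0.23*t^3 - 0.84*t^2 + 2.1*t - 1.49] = -1.38*t - 1.68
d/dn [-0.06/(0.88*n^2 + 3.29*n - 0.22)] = (0.1056*n + 0.1974)/(0.88*n^2 + 3.29*n - 0.22)^2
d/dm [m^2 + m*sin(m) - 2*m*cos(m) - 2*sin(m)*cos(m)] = 2*m*sin(m) + m*cos(m) + 2*m + sin(m) - 2*cos(m) - 2*cos(2*m)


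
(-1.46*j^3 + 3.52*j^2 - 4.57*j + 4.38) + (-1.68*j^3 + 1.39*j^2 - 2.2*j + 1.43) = -3.14*j^3 + 4.91*j^2 - 6.77*j + 5.81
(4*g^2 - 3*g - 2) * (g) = 4*g^3 - 3*g^2 - 2*g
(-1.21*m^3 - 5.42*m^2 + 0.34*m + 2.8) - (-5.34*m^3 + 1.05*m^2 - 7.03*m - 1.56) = 4.13*m^3 - 6.47*m^2 + 7.37*m + 4.36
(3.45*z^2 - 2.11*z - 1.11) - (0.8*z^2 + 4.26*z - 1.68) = 2.65*z^2 - 6.37*z + 0.57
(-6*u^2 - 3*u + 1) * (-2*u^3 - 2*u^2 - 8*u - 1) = 12*u^5 + 18*u^4 + 52*u^3 + 28*u^2 - 5*u - 1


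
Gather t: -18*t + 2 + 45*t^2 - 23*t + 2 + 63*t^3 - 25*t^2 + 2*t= 63*t^3 + 20*t^2 - 39*t + 4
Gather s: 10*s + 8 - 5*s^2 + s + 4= -5*s^2 + 11*s + 12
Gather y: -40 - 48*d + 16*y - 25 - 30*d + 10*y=-78*d + 26*y - 65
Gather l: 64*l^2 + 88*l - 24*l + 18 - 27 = 64*l^2 + 64*l - 9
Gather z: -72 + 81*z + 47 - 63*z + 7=18*z - 18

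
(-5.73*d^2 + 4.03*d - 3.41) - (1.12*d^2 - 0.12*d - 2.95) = -6.85*d^2 + 4.15*d - 0.46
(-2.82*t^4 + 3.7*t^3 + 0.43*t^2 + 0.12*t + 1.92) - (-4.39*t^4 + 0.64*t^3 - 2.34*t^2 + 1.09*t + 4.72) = 1.57*t^4 + 3.06*t^3 + 2.77*t^2 - 0.97*t - 2.8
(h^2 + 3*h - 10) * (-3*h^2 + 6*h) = -3*h^4 - 3*h^3 + 48*h^2 - 60*h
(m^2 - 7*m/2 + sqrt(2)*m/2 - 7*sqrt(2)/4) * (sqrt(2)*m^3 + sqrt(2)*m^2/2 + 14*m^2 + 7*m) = sqrt(2)*m^5 - 3*sqrt(2)*m^4 + 15*m^4 - 45*m^3 + 21*sqrt(2)*m^3/4 - 21*sqrt(2)*m^2 - 105*m^2/4 - 49*sqrt(2)*m/4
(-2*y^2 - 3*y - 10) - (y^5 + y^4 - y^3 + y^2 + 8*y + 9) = -y^5 - y^4 + y^3 - 3*y^2 - 11*y - 19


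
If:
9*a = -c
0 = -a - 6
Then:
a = -6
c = 54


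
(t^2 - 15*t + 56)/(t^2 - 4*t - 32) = (t - 7)/(t + 4)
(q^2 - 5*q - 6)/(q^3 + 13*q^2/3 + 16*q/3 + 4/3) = 3*(q^2 - 5*q - 6)/(3*q^3 + 13*q^2 + 16*q + 4)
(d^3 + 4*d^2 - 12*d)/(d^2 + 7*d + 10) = d*(d^2 + 4*d - 12)/(d^2 + 7*d + 10)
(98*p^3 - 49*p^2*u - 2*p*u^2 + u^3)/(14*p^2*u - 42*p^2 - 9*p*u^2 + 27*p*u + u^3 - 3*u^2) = (7*p + u)/(u - 3)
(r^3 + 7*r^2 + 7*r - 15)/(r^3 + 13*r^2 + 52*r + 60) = (r^2 + 2*r - 3)/(r^2 + 8*r + 12)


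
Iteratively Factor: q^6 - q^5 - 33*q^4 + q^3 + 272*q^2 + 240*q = (q + 3)*(q^5 - 4*q^4 - 21*q^3 + 64*q^2 + 80*q) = (q + 1)*(q + 3)*(q^4 - 5*q^3 - 16*q^2 + 80*q) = (q - 5)*(q + 1)*(q + 3)*(q^3 - 16*q) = (q - 5)*(q - 4)*(q + 1)*(q + 3)*(q^2 + 4*q) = q*(q - 5)*(q - 4)*(q + 1)*(q + 3)*(q + 4)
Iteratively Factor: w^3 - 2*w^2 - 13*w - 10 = (w + 2)*(w^2 - 4*w - 5) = (w + 1)*(w + 2)*(w - 5)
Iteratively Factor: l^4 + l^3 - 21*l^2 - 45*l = (l)*(l^3 + l^2 - 21*l - 45) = l*(l - 5)*(l^2 + 6*l + 9) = l*(l - 5)*(l + 3)*(l + 3)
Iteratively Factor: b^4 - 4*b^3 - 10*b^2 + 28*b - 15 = (b - 1)*(b^3 - 3*b^2 - 13*b + 15) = (b - 1)^2*(b^2 - 2*b - 15) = (b - 1)^2*(b + 3)*(b - 5)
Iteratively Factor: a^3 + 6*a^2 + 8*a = (a + 2)*(a^2 + 4*a) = a*(a + 2)*(a + 4)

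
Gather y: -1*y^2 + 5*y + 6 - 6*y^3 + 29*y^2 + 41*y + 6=-6*y^3 + 28*y^2 + 46*y + 12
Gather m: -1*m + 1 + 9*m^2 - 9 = 9*m^2 - m - 8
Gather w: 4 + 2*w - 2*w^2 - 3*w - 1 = -2*w^2 - w + 3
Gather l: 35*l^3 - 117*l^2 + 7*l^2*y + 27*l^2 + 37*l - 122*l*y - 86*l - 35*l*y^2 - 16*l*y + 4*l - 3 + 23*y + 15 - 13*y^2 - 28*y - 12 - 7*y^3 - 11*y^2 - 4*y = 35*l^3 + l^2*(7*y - 90) + l*(-35*y^2 - 138*y - 45) - 7*y^3 - 24*y^2 - 9*y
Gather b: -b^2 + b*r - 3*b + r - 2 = -b^2 + b*(r - 3) + r - 2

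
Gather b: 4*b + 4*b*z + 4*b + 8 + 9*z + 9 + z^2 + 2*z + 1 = b*(4*z + 8) + z^2 + 11*z + 18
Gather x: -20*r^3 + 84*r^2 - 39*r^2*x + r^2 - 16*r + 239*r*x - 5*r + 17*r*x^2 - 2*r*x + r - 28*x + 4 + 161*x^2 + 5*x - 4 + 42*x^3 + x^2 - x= -20*r^3 + 85*r^2 - 20*r + 42*x^3 + x^2*(17*r + 162) + x*(-39*r^2 + 237*r - 24)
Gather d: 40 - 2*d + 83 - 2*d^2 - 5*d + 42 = -2*d^2 - 7*d + 165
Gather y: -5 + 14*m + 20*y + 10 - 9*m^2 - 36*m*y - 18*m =-9*m^2 - 4*m + y*(20 - 36*m) + 5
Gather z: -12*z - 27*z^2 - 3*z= -27*z^2 - 15*z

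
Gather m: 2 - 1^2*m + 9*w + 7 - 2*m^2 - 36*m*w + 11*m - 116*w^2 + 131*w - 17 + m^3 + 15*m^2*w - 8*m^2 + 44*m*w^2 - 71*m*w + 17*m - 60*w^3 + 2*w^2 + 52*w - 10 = m^3 + m^2*(15*w - 10) + m*(44*w^2 - 107*w + 27) - 60*w^3 - 114*w^2 + 192*w - 18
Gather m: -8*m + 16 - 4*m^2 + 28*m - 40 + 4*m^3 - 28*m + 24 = 4*m^3 - 4*m^2 - 8*m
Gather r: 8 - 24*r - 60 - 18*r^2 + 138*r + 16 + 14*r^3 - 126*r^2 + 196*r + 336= 14*r^3 - 144*r^2 + 310*r + 300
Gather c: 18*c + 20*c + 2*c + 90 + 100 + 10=40*c + 200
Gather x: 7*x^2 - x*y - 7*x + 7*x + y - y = 7*x^2 - x*y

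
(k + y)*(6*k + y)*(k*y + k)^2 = 6*k^4*y^2 + 12*k^4*y + 6*k^4 + 7*k^3*y^3 + 14*k^3*y^2 + 7*k^3*y + k^2*y^4 + 2*k^2*y^3 + k^2*y^2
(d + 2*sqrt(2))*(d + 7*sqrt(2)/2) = d^2 + 11*sqrt(2)*d/2 + 14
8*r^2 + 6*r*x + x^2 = (2*r + x)*(4*r + x)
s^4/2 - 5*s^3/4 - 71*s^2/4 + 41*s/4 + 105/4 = (s/2 + 1/2)*(s - 7)*(s - 3/2)*(s + 5)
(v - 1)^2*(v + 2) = v^3 - 3*v + 2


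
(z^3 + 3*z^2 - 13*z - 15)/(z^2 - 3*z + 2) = (z^3 + 3*z^2 - 13*z - 15)/(z^2 - 3*z + 2)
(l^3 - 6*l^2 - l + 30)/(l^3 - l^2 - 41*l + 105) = (l + 2)/(l + 7)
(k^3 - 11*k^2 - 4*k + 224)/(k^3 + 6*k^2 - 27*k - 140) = (k^2 - 15*k + 56)/(k^2 + 2*k - 35)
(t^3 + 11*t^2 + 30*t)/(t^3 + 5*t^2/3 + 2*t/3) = 3*(t^2 + 11*t + 30)/(3*t^2 + 5*t + 2)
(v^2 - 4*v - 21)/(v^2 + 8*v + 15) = (v - 7)/(v + 5)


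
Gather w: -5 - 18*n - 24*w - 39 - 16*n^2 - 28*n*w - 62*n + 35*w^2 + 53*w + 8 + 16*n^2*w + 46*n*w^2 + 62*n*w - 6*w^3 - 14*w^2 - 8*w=-16*n^2 - 80*n - 6*w^3 + w^2*(46*n + 21) + w*(16*n^2 + 34*n + 21) - 36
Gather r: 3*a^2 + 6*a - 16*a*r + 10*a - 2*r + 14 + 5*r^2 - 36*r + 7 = 3*a^2 + 16*a + 5*r^2 + r*(-16*a - 38) + 21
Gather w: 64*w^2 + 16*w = 64*w^2 + 16*w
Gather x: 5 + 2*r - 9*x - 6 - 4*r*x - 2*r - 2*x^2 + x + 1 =-2*x^2 + x*(-4*r - 8)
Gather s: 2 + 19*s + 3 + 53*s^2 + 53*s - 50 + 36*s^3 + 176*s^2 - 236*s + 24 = 36*s^3 + 229*s^2 - 164*s - 21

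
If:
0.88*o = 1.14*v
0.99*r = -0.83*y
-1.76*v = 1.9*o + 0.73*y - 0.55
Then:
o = 0.168784322170776 - 0.224022827608485*y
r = -0.838383838383838*y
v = 0.130289652202003 - 0.172929902013567*y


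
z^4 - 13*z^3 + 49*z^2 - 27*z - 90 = (z - 6)*(z - 5)*(z - 3)*(z + 1)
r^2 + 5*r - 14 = (r - 2)*(r + 7)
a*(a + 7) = a^2 + 7*a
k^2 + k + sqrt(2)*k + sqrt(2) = (k + 1)*(k + sqrt(2))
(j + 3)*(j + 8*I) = j^2 + 3*j + 8*I*j + 24*I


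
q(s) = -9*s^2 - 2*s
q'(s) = -18*s - 2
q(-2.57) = -54.30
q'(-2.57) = 44.26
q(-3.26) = -89.13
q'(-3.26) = 56.68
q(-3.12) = -81.37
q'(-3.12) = 54.16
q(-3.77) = -120.38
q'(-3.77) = 65.86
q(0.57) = -4.06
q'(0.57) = -12.26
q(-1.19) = -10.36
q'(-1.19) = 19.42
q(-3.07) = -78.68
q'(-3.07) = 53.26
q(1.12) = -13.53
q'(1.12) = -22.16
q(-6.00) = -312.00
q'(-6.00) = 106.00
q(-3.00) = -75.00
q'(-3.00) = 52.00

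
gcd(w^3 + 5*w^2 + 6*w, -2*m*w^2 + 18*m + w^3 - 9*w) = w + 3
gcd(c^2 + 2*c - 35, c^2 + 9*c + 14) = c + 7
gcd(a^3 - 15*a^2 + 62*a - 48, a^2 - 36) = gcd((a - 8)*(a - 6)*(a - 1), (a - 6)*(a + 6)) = a - 6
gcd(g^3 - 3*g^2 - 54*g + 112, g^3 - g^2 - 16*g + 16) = 1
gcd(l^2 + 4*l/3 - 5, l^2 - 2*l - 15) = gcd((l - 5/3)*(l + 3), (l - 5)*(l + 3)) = l + 3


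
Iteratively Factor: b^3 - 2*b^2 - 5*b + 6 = (b + 2)*(b^2 - 4*b + 3) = (b - 3)*(b + 2)*(b - 1)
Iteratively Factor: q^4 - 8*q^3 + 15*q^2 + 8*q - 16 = (q - 1)*(q^3 - 7*q^2 + 8*q + 16) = (q - 4)*(q - 1)*(q^2 - 3*q - 4) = (q - 4)^2*(q - 1)*(q + 1)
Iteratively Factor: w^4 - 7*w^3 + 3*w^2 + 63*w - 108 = (w - 3)*(w^3 - 4*w^2 - 9*w + 36) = (w - 3)^2*(w^2 - w - 12) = (w - 3)^2*(w + 3)*(w - 4)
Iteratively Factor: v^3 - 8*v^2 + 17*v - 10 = (v - 1)*(v^2 - 7*v + 10) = (v - 5)*(v - 1)*(v - 2)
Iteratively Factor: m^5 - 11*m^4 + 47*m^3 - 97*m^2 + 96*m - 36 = (m - 2)*(m^4 - 9*m^3 + 29*m^2 - 39*m + 18) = (m - 3)*(m - 2)*(m^3 - 6*m^2 + 11*m - 6) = (m - 3)*(m - 2)^2*(m^2 - 4*m + 3) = (m - 3)*(m - 2)^2*(m - 1)*(m - 3)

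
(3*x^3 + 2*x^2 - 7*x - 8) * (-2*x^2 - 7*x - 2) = -6*x^5 - 25*x^4 - 6*x^3 + 61*x^2 + 70*x + 16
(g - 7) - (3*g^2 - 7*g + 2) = -3*g^2 + 8*g - 9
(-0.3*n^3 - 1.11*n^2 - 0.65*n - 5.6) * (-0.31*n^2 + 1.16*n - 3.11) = 0.093*n^5 - 0.00389999999999996*n^4 - 0.1531*n^3 + 4.4341*n^2 - 4.4745*n + 17.416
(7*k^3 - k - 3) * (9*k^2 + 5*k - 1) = 63*k^5 + 35*k^4 - 16*k^3 - 32*k^2 - 14*k + 3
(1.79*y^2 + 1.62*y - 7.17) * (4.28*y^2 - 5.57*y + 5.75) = 7.6612*y^4 - 3.0367*y^3 - 29.4185*y^2 + 49.2519*y - 41.2275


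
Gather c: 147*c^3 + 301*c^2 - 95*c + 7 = 147*c^3 + 301*c^2 - 95*c + 7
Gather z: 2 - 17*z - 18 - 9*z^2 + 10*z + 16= -9*z^2 - 7*z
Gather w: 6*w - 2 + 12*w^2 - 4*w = 12*w^2 + 2*w - 2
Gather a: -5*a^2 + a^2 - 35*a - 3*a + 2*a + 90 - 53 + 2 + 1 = -4*a^2 - 36*a + 40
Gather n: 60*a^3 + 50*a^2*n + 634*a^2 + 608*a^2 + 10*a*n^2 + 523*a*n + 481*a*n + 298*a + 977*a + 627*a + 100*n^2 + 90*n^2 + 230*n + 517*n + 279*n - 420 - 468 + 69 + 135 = 60*a^3 + 1242*a^2 + 1902*a + n^2*(10*a + 190) + n*(50*a^2 + 1004*a + 1026) - 684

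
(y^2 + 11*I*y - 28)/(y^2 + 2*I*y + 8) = (y + 7*I)/(y - 2*I)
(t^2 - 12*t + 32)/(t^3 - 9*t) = (t^2 - 12*t + 32)/(t*(t^2 - 9))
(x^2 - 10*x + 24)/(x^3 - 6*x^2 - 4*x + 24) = (x - 4)/(x^2 - 4)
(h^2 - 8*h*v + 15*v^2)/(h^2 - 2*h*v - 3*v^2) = (h - 5*v)/(h + v)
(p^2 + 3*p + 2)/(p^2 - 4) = (p + 1)/(p - 2)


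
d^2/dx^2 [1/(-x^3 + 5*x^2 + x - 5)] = 2*((3*x - 5)*(x^3 - 5*x^2 - x + 5) - (-3*x^2 + 10*x + 1)^2)/(x^3 - 5*x^2 - x + 5)^3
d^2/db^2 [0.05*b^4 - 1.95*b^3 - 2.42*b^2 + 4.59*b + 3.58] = 0.6*b^2 - 11.7*b - 4.84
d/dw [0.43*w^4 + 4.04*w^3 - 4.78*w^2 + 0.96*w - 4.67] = 1.72*w^3 + 12.12*w^2 - 9.56*w + 0.96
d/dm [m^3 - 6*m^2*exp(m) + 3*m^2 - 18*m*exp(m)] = -6*m^2*exp(m) + 3*m^2 - 30*m*exp(m) + 6*m - 18*exp(m)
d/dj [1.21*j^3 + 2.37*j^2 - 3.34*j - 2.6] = 3.63*j^2 + 4.74*j - 3.34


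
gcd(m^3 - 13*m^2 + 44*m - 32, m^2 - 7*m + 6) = m - 1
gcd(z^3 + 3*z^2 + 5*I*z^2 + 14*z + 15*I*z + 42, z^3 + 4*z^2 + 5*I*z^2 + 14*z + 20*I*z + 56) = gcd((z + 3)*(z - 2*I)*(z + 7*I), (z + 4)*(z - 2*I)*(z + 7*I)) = z^2 + 5*I*z + 14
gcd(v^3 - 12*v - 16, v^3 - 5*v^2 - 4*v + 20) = v + 2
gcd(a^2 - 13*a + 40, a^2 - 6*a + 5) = a - 5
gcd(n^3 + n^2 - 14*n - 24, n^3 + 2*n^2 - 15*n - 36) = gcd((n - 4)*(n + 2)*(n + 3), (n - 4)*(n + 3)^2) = n^2 - n - 12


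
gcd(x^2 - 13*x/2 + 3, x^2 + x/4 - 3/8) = x - 1/2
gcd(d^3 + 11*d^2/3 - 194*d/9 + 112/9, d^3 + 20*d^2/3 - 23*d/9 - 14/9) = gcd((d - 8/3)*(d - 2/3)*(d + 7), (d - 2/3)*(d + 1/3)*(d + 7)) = d^2 + 19*d/3 - 14/3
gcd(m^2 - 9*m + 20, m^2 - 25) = m - 5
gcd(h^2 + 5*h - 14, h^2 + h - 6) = h - 2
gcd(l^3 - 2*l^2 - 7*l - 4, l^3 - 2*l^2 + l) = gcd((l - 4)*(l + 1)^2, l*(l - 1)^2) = 1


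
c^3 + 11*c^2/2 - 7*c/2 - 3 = (c - 1)*(c + 1/2)*(c + 6)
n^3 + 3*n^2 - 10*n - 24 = (n - 3)*(n + 2)*(n + 4)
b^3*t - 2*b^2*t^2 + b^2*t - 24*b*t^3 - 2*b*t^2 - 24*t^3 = (b - 6*t)*(b + 4*t)*(b*t + t)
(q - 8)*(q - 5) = q^2 - 13*q + 40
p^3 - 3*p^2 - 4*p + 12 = (p - 3)*(p - 2)*(p + 2)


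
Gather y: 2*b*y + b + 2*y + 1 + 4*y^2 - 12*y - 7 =b + 4*y^2 + y*(2*b - 10) - 6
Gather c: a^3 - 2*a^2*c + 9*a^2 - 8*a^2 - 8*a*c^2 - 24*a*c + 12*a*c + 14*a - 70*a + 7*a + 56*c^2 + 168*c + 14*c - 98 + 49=a^3 + a^2 - 49*a + c^2*(56 - 8*a) + c*(-2*a^2 - 12*a + 182) - 49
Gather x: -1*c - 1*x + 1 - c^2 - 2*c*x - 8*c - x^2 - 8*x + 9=-c^2 - 9*c - x^2 + x*(-2*c - 9) + 10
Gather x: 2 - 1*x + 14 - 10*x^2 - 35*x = -10*x^2 - 36*x + 16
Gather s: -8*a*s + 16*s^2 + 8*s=16*s^2 + s*(8 - 8*a)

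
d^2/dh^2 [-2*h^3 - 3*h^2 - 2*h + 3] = -12*h - 6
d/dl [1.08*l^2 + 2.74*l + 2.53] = 2.16*l + 2.74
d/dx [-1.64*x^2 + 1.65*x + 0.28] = 1.65 - 3.28*x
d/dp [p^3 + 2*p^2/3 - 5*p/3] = 3*p^2 + 4*p/3 - 5/3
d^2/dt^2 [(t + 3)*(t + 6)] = 2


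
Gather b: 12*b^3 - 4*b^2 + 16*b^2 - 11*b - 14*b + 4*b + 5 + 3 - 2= 12*b^3 + 12*b^2 - 21*b + 6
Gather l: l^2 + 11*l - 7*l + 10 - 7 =l^2 + 4*l + 3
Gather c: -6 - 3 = -9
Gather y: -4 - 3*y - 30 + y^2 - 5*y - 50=y^2 - 8*y - 84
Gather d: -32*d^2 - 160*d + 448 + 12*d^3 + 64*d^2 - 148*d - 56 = 12*d^3 + 32*d^2 - 308*d + 392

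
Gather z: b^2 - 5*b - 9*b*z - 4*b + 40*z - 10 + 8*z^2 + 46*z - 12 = b^2 - 9*b + 8*z^2 + z*(86 - 9*b) - 22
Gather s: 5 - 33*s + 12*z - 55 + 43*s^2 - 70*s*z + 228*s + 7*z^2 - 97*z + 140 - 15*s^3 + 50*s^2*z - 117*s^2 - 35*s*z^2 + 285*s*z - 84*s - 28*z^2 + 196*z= -15*s^3 + s^2*(50*z - 74) + s*(-35*z^2 + 215*z + 111) - 21*z^2 + 111*z + 90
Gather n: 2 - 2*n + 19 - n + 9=30 - 3*n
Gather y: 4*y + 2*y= 6*y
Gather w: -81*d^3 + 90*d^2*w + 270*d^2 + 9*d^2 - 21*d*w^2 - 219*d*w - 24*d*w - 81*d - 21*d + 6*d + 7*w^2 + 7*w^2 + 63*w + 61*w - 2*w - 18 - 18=-81*d^3 + 279*d^2 - 96*d + w^2*(14 - 21*d) + w*(90*d^2 - 243*d + 122) - 36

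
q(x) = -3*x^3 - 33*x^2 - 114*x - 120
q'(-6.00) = -42.00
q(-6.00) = 24.00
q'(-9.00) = -249.00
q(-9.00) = 420.00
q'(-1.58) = -32.19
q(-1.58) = -10.43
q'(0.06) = -117.99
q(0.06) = -126.96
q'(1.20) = -206.16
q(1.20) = -309.50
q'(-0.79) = -67.48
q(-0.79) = -49.06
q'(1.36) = -220.41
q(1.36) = -343.62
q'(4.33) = -568.52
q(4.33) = -1475.88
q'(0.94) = -183.99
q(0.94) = -258.81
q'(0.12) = -122.05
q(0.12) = -134.16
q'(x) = -9*x^2 - 66*x - 114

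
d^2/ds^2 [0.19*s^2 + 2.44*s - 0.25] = 0.380000000000000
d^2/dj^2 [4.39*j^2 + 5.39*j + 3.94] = 8.78000000000000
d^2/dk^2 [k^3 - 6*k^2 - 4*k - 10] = 6*k - 12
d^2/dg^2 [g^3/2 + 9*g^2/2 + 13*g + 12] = 3*g + 9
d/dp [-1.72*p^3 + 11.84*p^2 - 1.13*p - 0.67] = -5.16*p^2 + 23.68*p - 1.13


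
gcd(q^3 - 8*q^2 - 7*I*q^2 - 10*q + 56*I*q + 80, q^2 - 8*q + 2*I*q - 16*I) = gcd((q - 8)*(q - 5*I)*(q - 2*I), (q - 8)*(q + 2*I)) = q - 8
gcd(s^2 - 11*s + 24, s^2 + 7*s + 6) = 1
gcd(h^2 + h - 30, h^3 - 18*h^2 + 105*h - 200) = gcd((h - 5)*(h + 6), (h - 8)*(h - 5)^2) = h - 5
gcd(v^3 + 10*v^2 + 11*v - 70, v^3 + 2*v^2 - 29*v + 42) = v^2 + 5*v - 14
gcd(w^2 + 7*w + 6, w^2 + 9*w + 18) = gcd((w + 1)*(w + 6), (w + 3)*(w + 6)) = w + 6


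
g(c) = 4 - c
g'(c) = -1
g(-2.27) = 6.27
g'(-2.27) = -1.00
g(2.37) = 1.63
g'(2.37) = -1.00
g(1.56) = 2.44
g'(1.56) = -1.00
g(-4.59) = 8.59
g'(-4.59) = -1.00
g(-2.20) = 6.20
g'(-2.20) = -1.00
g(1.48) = 2.52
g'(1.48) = -1.00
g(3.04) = 0.96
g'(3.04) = -1.00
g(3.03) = 0.97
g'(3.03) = -1.00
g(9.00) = -5.00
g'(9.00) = -1.00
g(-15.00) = 19.00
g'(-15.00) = -1.00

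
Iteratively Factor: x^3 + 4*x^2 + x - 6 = (x + 2)*(x^2 + 2*x - 3) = (x - 1)*(x + 2)*(x + 3)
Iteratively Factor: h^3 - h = (h)*(h^2 - 1) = h*(h + 1)*(h - 1)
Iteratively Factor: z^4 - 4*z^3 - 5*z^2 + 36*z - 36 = (z - 3)*(z^3 - z^2 - 8*z + 12) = (z - 3)*(z - 2)*(z^2 + z - 6) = (z - 3)*(z - 2)^2*(z + 3)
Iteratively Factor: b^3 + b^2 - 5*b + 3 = (b - 1)*(b^2 + 2*b - 3) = (b - 1)^2*(b + 3)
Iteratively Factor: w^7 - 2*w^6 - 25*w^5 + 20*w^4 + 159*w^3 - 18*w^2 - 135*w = (w + 3)*(w^6 - 5*w^5 - 10*w^4 + 50*w^3 + 9*w^2 - 45*w) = (w - 3)*(w + 3)*(w^5 - 2*w^4 - 16*w^3 + 2*w^2 + 15*w) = (w - 3)*(w + 3)^2*(w^4 - 5*w^3 - w^2 + 5*w) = (w - 5)*(w - 3)*(w + 3)^2*(w^3 - w) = (w - 5)*(w - 3)*(w + 1)*(w + 3)^2*(w^2 - w) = w*(w - 5)*(w - 3)*(w + 1)*(w + 3)^2*(w - 1)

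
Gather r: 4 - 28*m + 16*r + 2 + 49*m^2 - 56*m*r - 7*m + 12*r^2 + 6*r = 49*m^2 - 35*m + 12*r^2 + r*(22 - 56*m) + 6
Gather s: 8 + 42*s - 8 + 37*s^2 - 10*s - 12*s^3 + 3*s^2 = -12*s^3 + 40*s^2 + 32*s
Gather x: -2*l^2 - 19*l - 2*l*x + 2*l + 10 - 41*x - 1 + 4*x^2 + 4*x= -2*l^2 - 17*l + 4*x^2 + x*(-2*l - 37) + 9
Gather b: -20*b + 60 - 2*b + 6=66 - 22*b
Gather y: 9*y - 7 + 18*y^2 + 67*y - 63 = 18*y^2 + 76*y - 70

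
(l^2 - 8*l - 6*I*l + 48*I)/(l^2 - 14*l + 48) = (l - 6*I)/(l - 6)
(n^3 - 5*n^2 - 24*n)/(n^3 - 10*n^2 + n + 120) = n/(n - 5)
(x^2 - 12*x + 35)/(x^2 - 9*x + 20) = (x - 7)/(x - 4)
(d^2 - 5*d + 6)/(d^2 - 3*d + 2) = (d - 3)/(d - 1)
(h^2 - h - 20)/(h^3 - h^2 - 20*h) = 1/h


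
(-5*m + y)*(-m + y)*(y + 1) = 5*m^2*y + 5*m^2 - 6*m*y^2 - 6*m*y + y^3 + y^2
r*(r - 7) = r^2 - 7*r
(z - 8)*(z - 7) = z^2 - 15*z + 56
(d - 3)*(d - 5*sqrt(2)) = d^2 - 5*sqrt(2)*d - 3*d + 15*sqrt(2)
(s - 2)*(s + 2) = s^2 - 4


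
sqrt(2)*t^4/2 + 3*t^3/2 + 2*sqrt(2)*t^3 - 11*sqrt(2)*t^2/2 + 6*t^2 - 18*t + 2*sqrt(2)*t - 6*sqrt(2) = (t - 2)*(t + 6)*(t + sqrt(2)/2)*(sqrt(2)*t/2 + 1)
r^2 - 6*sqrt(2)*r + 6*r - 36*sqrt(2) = (r + 6)*(r - 6*sqrt(2))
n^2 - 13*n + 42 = (n - 7)*(n - 6)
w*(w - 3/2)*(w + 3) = w^3 + 3*w^2/2 - 9*w/2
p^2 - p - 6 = (p - 3)*(p + 2)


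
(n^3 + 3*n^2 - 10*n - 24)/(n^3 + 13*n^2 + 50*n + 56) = (n - 3)/(n + 7)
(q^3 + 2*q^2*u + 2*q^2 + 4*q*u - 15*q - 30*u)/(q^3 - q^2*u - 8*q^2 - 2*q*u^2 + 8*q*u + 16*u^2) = (q^3 + 2*q^2*u + 2*q^2 + 4*q*u - 15*q - 30*u)/(q^3 - q^2*u - 8*q^2 - 2*q*u^2 + 8*q*u + 16*u^2)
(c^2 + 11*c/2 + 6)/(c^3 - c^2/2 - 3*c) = (c + 4)/(c*(c - 2))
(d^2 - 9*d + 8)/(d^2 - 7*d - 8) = (d - 1)/(d + 1)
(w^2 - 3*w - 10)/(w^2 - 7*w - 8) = (-w^2 + 3*w + 10)/(-w^2 + 7*w + 8)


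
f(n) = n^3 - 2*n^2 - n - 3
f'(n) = 3*n^2 - 4*n - 1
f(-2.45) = -27.26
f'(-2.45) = 26.81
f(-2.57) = -30.61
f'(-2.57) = 29.09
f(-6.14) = -303.73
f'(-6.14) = 136.66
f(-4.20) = -108.17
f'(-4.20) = 68.72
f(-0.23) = -2.89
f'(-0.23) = 0.08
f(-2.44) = -26.99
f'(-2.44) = 26.62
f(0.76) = -4.48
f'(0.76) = -2.31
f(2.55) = -1.97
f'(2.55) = 8.31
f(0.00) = -3.00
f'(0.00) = -1.00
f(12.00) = 1425.00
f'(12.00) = 383.00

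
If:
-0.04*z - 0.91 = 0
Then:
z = -22.75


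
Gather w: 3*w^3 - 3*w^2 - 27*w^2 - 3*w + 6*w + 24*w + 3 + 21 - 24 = 3*w^3 - 30*w^2 + 27*w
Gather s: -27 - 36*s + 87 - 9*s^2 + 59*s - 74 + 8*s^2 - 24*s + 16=-s^2 - s + 2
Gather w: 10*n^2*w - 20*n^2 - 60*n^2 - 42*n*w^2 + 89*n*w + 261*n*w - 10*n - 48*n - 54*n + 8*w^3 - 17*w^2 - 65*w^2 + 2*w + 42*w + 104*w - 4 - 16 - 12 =-80*n^2 - 112*n + 8*w^3 + w^2*(-42*n - 82) + w*(10*n^2 + 350*n + 148) - 32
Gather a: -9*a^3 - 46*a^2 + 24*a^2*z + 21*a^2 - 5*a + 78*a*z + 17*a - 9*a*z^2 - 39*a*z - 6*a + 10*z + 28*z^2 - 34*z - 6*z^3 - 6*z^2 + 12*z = -9*a^3 + a^2*(24*z - 25) + a*(-9*z^2 + 39*z + 6) - 6*z^3 + 22*z^2 - 12*z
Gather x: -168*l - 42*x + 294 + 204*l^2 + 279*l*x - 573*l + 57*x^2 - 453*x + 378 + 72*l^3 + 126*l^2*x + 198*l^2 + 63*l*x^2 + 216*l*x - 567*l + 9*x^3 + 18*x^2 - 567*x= 72*l^3 + 402*l^2 - 1308*l + 9*x^3 + x^2*(63*l + 75) + x*(126*l^2 + 495*l - 1062) + 672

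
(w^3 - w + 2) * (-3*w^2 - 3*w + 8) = -3*w^5 - 3*w^4 + 11*w^3 - 3*w^2 - 14*w + 16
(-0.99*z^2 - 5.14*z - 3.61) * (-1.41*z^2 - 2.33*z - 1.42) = 1.3959*z^4 + 9.5541*z^3 + 18.4721*z^2 + 15.7101*z + 5.1262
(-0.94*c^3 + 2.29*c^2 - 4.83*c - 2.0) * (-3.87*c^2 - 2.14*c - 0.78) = 3.6378*c^5 - 6.8507*c^4 + 14.5247*c^3 + 16.29*c^2 + 8.0474*c + 1.56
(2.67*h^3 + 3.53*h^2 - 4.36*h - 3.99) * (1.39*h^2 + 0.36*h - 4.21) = 3.7113*h^5 + 5.8679*h^4 - 16.0303*h^3 - 21.977*h^2 + 16.9192*h + 16.7979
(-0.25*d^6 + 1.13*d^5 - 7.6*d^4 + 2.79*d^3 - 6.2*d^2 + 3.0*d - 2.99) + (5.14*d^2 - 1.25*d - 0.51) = -0.25*d^6 + 1.13*d^5 - 7.6*d^4 + 2.79*d^3 - 1.06*d^2 + 1.75*d - 3.5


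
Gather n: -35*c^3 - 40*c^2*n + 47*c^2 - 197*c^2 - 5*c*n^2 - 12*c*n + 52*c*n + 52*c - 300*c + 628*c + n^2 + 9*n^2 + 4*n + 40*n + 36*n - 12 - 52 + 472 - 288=-35*c^3 - 150*c^2 + 380*c + n^2*(10 - 5*c) + n*(-40*c^2 + 40*c + 80) + 120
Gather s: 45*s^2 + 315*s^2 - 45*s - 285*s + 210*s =360*s^2 - 120*s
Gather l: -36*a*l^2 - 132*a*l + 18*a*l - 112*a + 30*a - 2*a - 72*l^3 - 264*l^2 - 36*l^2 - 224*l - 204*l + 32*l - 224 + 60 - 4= -84*a - 72*l^3 + l^2*(-36*a - 300) + l*(-114*a - 396) - 168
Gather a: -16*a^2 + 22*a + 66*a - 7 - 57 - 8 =-16*a^2 + 88*a - 72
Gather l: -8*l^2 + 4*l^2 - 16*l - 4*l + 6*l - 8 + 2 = -4*l^2 - 14*l - 6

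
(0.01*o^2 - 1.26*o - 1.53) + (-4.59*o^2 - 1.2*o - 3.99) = -4.58*o^2 - 2.46*o - 5.52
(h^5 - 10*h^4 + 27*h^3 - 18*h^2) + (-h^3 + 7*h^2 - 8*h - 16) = h^5 - 10*h^4 + 26*h^3 - 11*h^2 - 8*h - 16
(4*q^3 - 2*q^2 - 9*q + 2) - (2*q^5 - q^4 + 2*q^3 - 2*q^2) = -2*q^5 + q^4 + 2*q^3 - 9*q + 2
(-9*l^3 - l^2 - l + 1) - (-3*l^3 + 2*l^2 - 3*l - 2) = -6*l^3 - 3*l^2 + 2*l + 3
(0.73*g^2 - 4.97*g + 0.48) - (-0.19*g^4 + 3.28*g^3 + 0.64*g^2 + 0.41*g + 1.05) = 0.19*g^4 - 3.28*g^3 + 0.09*g^2 - 5.38*g - 0.57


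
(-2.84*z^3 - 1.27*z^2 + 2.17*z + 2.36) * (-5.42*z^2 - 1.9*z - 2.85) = 15.3928*z^5 + 12.2794*z^4 - 1.2544*z^3 - 13.2947*z^2 - 10.6685*z - 6.726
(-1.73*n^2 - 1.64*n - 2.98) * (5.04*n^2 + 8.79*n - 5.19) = -8.7192*n^4 - 23.4723*n^3 - 20.4561*n^2 - 17.6826*n + 15.4662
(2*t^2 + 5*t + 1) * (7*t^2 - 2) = 14*t^4 + 35*t^3 + 3*t^2 - 10*t - 2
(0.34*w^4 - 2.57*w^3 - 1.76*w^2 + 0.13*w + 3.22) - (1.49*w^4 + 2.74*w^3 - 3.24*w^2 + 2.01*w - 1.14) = -1.15*w^4 - 5.31*w^3 + 1.48*w^2 - 1.88*w + 4.36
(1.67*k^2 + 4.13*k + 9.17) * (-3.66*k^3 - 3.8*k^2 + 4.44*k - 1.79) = -6.1122*k^5 - 21.4618*k^4 - 41.8414*k^3 - 19.4981*k^2 + 33.3221*k - 16.4143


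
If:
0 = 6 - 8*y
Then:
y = 3/4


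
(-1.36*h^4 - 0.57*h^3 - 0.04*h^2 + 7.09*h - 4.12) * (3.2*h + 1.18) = -4.352*h^5 - 3.4288*h^4 - 0.8006*h^3 + 22.6408*h^2 - 4.8178*h - 4.8616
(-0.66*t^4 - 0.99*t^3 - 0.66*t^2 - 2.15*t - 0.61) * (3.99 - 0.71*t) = 0.4686*t^5 - 1.9305*t^4 - 3.4815*t^3 - 1.1069*t^2 - 8.1454*t - 2.4339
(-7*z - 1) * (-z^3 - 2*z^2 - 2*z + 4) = 7*z^4 + 15*z^3 + 16*z^2 - 26*z - 4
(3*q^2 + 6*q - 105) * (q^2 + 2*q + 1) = 3*q^4 + 12*q^3 - 90*q^2 - 204*q - 105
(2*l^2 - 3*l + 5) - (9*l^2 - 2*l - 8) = -7*l^2 - l + 13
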